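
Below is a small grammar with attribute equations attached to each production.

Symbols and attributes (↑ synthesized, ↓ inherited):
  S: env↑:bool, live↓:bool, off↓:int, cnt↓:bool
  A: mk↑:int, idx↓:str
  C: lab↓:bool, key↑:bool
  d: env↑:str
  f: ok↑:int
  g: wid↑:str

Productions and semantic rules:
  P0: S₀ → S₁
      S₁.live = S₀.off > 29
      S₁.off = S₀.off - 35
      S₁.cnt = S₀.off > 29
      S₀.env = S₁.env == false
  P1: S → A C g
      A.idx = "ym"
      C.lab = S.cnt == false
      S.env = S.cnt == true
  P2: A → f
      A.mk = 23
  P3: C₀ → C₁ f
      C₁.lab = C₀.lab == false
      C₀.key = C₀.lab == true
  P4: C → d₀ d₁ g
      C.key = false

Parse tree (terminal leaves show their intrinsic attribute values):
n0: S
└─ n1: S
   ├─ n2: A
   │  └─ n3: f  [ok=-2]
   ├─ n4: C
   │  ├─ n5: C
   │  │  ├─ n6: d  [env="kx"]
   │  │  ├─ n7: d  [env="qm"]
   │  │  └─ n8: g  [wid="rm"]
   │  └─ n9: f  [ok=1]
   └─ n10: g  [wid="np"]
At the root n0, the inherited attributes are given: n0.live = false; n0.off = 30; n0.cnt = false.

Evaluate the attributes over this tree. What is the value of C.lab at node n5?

1. n0.live = false  [given at root]
2. n0.off = 30  [given at root]
3. n0.cnt = false  [given at root]
4. n1.live = true  [S₀.off > 29]
5. n1.off = -5  [S₀.off - 35]
6. n1.cnt = true  [S₀.off > 29]
7. n2.idx = "ym"  ["ym"]
8. n3.ok = -2  [terminal]
9. n2.mk = 23  [23]
10. n4.lab = false  [S.cnt == false]
11. n5.lab = true  [C₀.lab == false]
12. n6.env = "kx"  [terminal]
13. n7.env = "qm"  [terminal]
14. n8.wid = "rm"  [terminal]
15. n5.key = false  [false]
16. n9.ok = 1  [terminal]
17. n4.key = false  [C₀.lab == true]
18. n10.wid = "np"  [terminal]
19. n1.env = true  [S.cnt == true]
20. n0.env = false  [S₁.env == false]

true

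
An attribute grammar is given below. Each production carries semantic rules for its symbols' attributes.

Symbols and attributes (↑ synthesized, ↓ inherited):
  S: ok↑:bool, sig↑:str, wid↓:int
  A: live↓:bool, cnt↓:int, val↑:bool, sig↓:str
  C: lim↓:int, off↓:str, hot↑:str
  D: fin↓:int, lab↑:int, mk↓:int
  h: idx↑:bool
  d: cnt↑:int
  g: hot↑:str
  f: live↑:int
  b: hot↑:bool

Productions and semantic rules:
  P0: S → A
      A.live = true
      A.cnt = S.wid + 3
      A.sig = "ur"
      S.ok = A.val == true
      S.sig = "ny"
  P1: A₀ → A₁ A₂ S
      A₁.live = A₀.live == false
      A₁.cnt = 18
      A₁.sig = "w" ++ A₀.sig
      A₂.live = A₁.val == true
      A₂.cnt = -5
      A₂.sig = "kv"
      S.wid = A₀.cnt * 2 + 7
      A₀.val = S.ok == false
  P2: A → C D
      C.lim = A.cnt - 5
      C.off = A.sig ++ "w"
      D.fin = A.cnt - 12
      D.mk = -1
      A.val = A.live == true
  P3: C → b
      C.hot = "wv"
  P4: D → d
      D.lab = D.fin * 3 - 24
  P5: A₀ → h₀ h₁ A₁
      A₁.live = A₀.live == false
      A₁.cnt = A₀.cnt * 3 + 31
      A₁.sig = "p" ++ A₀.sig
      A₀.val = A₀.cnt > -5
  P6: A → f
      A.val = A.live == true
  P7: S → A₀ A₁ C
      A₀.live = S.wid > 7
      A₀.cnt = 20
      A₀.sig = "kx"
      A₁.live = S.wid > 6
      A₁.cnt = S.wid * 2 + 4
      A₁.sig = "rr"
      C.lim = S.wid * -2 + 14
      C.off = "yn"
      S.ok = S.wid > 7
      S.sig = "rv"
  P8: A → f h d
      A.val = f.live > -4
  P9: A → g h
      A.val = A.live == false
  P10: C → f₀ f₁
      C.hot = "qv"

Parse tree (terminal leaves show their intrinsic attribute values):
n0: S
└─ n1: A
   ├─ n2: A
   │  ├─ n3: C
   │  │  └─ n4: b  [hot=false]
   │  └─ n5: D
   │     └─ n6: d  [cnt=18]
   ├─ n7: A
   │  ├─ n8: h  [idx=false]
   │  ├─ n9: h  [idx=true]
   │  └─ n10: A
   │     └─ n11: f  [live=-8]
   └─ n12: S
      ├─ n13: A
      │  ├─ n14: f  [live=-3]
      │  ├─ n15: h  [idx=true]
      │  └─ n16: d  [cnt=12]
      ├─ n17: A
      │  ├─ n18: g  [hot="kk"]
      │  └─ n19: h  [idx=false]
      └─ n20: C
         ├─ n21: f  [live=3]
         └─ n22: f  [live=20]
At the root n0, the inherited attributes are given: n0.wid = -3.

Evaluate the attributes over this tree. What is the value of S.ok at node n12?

1. n0.wid = -3  [given at root]
2. n1.live = true  [true]
3. n1.cnt = 0  [S.wid + 3]
4. n1.sig = "ur"  ["ur"]
5. n2.live = false  [A₀.live == false]
6. n2.cnt = 18  [18]
7. n2.sig = "wur"  ["w" ++ A₀.sig]
8. n3.lim = 13  [A.cnt - 5]
9. n3.off = "wurw"  [A.sig ++ "w"]
10. n4.hot = false  [terminal]
11. n3.hot = "wv"  ["wv"]
12. n5.fin = 6  [A.cnt - 12]
13. n5.mk = -1  [-1]
14. n6.cnt = 18  [terminal]
15. n5.lab = -6  [D.fin * 3 - 24]
16. n2.val = false  [A.live == true]
17. n7.live = false  [A₁.val == true]
18. n7.cnt = -5  [-5]
19. n7.sig = "kv"  ["kv"]
20. n8.idx = false  [terminal]
21. n9.idx = true  [terminal]
22. n10.live = true  [A₀.live == false]
23. n10.cnt = 16  [A₀.cnt * 3 + 31]
24. n10.sig = "pkv"  ["p" ++ A₀.sig]
25. n11.live = -8  [terminal]
26. n10.val = true  [A.live == true]
27. n7.val = false  [A₀.cnt > -5]
28. n12.wid = 7  [A₀.cnt * 2 + 7]
29. n13.live = false  [S.wid > 7]
30. n13.cnt = 20  [20]
31. n13.sig = "kx"  ["kx"]
32. n14.live = -3  [terminal]
33. n15.idx = true  [terminal]
34. n16.cnt = 12  [terminal]
35. n13.val = true  [f.live > -4]
36. n17.live = true  [S.wid > 6]
37. n17.cnt = 18  [S.wid * 2 + 4]
38. n17.sig = "rr"  ["rr"]
39. n18.hot = "kk"  [terminal]
40. n19.idx = false  [terminal]
41. n17.val = false  [A.live == false]
42. n20.lim = 0  [S.wid * -2 + 14]
43. n20.off = "yn"  ["yn"]
44. n21.live = 3  [terminal]
45. n22.live = 20  [terminal]
46. n20.hot = "qv"  ["qv"]
47. n12.ok = false  [S.wid > 7]
48. n12.sig = "rv"  ["rv"]
49. n1.val = true  [S.ok == false]
50. n0.ok = true  [A.val == true]
51. n0.sig = "ny"  ["ny"]

false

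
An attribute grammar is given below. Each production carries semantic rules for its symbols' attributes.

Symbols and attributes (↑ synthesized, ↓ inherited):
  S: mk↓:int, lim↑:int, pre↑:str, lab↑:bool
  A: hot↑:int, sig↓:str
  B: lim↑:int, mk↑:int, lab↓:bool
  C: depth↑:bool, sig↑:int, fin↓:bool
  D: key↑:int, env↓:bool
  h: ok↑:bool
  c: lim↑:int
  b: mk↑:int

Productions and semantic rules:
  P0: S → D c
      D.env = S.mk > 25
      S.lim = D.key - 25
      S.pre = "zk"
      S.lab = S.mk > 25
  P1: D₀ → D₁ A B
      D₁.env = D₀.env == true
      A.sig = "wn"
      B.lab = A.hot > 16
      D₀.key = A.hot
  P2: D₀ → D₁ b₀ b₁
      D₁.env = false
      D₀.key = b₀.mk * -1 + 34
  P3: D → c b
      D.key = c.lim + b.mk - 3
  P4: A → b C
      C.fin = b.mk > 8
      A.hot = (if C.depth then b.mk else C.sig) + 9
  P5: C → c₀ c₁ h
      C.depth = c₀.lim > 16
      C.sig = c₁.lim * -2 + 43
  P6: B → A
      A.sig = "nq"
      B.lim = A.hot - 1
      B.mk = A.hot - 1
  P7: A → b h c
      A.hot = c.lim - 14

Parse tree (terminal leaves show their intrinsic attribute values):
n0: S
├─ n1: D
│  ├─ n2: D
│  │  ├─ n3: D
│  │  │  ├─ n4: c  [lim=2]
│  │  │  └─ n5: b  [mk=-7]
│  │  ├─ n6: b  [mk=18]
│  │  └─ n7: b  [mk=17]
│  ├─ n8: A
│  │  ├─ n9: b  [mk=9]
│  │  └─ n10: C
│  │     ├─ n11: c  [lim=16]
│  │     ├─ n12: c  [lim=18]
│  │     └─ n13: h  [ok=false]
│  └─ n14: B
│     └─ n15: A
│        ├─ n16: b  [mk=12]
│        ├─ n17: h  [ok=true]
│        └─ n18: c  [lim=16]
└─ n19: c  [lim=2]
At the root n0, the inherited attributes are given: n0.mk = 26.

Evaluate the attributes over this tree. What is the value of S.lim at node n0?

1. n0.mk = 26  [given at root]
2. n1.env = true  [S.mk > 25]
3. n2.env = true  [D₀.env == true]
4. n3.env = false  [false]
5. n4.lim = 2  [terminal]
6. n5.mk = -7  [terminal]
7. n3.key = -8  [c.lim + b.mk - 3]
8. n6.mk = 18  [terminal]
9. n7.mk = 17  [terminal]
10. n2.key = 16  [b₀.mk * -1 + 34]
11. n8.sig = "wn"  ["wn"]
12. n9.mk = 9  [terminal]
13. n10.fin = true  [b.mk > 8]
14. n11.lim = 16  [terminal]
15. n12.lim = 18  [terminal]
16. n13.ok = false  [terminal]
17. n10.depth = false  [c₀.lim > 16]
18. n10.sig = 7  [c₁.lim * -2 + 43]
19. n8.hot = 16  [(if C.depth then b.mk else C.sig) + 9]
20. n14.lab = false  [A.hot > 16]
21. n15.sig = "nq"  ["nq"]
22. n16.mk = 12  [terminal]
23. n17.ok = true  [terminal]
24. n18.lim = 16  [terminal]
25. n15.hot = 2  [c.lim - 14]
26. n14.lim = 1  [A.hot - 1]
27. n14.mk = 1  [A.hot - 1]
28. n1.key = 16  [A.hot]
29. n19.lim = 2  [terminal]
30. n0.lim = -9  [D.key - 25]
31. n0.pre = "zk"  ["zk"]
32. n0.lab = true  [S.mk > 25]

-9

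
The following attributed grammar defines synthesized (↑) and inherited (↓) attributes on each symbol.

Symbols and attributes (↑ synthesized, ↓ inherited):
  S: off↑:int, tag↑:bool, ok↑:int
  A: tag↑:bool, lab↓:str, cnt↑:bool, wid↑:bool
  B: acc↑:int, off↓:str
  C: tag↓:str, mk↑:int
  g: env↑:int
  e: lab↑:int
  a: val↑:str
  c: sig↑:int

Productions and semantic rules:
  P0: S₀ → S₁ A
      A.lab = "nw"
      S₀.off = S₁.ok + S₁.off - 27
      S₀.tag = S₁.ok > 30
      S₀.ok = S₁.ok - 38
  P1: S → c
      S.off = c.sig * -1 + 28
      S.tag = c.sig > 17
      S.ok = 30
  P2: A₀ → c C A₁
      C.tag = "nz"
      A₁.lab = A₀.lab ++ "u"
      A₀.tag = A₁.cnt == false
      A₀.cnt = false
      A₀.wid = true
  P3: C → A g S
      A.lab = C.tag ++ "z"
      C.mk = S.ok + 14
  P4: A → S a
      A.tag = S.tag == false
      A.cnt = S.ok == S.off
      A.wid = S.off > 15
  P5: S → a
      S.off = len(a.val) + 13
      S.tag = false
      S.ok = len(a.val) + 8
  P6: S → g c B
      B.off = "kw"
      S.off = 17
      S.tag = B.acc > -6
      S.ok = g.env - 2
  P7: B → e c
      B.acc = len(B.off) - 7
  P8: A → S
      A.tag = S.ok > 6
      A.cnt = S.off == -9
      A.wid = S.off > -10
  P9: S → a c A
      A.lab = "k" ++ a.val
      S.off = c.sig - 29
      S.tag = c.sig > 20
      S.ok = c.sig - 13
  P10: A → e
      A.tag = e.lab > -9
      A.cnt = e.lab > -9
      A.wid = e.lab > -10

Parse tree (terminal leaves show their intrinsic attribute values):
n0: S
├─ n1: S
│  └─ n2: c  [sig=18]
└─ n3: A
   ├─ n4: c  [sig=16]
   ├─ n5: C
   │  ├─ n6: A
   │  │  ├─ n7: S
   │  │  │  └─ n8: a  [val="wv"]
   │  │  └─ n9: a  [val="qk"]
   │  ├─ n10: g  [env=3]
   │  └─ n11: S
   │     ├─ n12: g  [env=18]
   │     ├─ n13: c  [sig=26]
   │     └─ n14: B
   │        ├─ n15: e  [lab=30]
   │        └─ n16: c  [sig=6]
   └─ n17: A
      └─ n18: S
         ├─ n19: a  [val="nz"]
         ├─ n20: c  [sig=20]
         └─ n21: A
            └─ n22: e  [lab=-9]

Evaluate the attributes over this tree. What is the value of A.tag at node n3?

1. n2.sig = 18  [terminal]
2. n1.off = 10  [c.sig * -1 + 28]
3. n1.tag = true  [c.sig > 17]
4. n1.ok = 30  [30]
5. n3.lab = "nw"  ["nw"]
6. n4.sig = 16  [terminal]
7. n5.tag = "nz"  ["nz"]
8. n6.lab = "nzz"  [C.tag ++ "z"]
9. n8.val = "wv"  [terminal]
10. n7.off = 15  [len(a.val) + 13]
11. n7.tag = false  [false]
12. n7.ok = 10  [len(a.val) + 8]
13. n9.val = "qk"  [terminal]
14. n6.tag = true  [S.tag == false]
15. n6.cnt = false  [S.ok == S.off]
16. n6.wid = false  [S.off > 15]
17. n10.env = 3  [terminal]
18. n12.env = 18  [terminal]
19. n13.sig = 26  [terminal]
20. n14.off = "kw"  ["kw"]
21. n15.lab = 30  [terminal]
22. n16.sig = 6  [terminal]
23. n14.acc = -5  [len(B.off) - 7]
24. n11.off = 17  [17]
25. n11.tag = true  [B.acc > -6]
26. n11.ok = 16  [g.env - 2]
27. n5.mk = 30  [S.ok + 14]
28. n17.lab = "nwu"  [A₀.lab ++ "u"]
29. n19.val = "nz"  [terminal]
30. n20.sig = 20  [terminal]
31. n21.lab = "knz"  ["k" ++ a.val]
32. n22.lab = -9  [terminal]
33. n21.tag = false  [e.lab > -9]
34. n21.cnt = false  [e.lab > -9]
35. n21.wid = true  [e.lab > -10]
36. n18.off = -9  [c.sig - 29]
37. n18.tag = false  [c.sig > 20]
38. n18.ok = 7  [c.sig - 13]
39. n17.tag = true  [S.ok > 6]
40. n17.cnt = true  [S.off == -9]
41. n17.wid = true  [S.off > -10]
42. n3.tag = false  [A₁.cnt == false]
43. n3.cnt = false  [false]
44. n3.wid = true  [true]
45. n0.off = 13  [S₁.ok + S₁.off - 27]
46. n0.tag = false  [S₁.ok > 30]
47. n0.ok = -8  [S₁.ok - 38]

false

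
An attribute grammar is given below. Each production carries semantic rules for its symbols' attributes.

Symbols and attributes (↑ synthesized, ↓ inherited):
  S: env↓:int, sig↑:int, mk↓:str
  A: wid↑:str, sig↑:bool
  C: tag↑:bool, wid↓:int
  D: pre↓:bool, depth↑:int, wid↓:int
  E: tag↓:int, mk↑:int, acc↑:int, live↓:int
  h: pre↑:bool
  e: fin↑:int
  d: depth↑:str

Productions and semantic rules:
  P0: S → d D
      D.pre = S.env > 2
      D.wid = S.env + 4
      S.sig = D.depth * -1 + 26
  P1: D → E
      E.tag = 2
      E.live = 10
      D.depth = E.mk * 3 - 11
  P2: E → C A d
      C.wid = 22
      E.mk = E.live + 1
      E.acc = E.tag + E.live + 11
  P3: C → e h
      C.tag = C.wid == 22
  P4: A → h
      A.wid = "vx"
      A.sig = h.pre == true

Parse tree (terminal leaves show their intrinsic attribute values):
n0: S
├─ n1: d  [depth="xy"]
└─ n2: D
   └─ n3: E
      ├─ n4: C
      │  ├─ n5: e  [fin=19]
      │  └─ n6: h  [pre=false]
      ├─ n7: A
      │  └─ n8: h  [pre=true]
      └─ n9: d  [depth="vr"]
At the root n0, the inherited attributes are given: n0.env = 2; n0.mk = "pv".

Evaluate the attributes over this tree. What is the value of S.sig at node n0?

1. n0.env = 2  [given at root]
2. n0.mk = "pv"  [given at root]
3. n1.depth = "xy"  [terminal]
4. n2.pre = false  [S.env > 2]
5. n2.wid = 6  [S.env + 4]
6. n3.tag = 2  [2]
7. n3.live = 10  [10]
8. n4.wid = 22  [22]
9. n5.fin = 19  [terminal]
10. n6.pre = false  [terminal]
11. n4.tag = true  [C.wid == 22]
12. n8.pre = true  [terminal]
13. n7.wid = "vx"  ["vx"]
14. n7.sig = true  [h.pre == true]
15. n9.depth = "vr"  [terminal]
16. n3.mk = 11  [E.live + 1]
17. n3.acc = 23  [E.tag + E.live + 11]
18. n2.depth = 22  [E.mk * 3 - 11]
19. n0.sig = 4  [D.depth * -1 + 26]

4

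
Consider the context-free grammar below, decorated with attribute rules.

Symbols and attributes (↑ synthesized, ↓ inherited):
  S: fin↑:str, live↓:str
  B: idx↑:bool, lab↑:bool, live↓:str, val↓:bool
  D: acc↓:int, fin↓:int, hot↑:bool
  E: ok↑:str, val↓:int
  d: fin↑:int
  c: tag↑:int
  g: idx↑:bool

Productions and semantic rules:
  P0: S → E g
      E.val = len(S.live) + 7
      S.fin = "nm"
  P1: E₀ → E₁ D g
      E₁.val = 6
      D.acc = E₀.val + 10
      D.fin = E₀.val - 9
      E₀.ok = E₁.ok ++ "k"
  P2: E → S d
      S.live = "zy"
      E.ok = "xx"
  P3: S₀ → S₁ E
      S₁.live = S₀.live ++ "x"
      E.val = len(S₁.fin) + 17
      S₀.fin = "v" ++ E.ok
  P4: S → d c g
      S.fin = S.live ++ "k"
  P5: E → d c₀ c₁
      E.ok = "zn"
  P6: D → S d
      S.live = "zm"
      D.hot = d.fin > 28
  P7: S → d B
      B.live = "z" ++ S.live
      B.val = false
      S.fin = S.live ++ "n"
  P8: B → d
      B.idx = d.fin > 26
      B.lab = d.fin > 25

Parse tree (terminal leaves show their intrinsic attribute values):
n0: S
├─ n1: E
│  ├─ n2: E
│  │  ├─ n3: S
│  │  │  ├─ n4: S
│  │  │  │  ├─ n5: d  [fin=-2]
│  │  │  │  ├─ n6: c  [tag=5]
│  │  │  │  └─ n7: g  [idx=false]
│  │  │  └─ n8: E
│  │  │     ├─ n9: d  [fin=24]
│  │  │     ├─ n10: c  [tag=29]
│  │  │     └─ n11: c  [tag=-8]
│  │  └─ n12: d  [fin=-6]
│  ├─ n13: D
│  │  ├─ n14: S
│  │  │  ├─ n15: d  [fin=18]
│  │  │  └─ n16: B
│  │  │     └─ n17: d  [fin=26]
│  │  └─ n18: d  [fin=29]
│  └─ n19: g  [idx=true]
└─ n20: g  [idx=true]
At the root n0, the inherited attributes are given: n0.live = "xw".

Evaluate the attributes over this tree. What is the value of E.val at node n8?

21

1. n0.live = "xw"  [given at root]
2. n1.val = 9  [len(S.live) + 7]
3. n2.val = 6  [6]
4. n3.live = "zy"  ["zy"]
5. n4.live = "zyx"  [S₀.live ++ "x"]
6. n5.fin = -2  [terminal]
7. n6.tag = 5  [terminal]
8. n7.idx = false  [terminal]
9. n4.fin = "zyxk"  [S.live ++ "k"]
10. n8.val = 21  [len(S₁.fin) + 17]
11. n9.fin = 24  [terminal]
12. n10.tag = 29  [terminal]
13. n11.tag = -8  [terminal]
14. n8.ok = "zn"  ["zn"]
15. n3.fin = "vzn"  ["v" ++ E.ok]
16. n12.fin = -6  [terminal]
17. n2.ok = "xx"  ["xx"]
18. n13.acc = 19  [E₀.val + 10]
19. n13.fin = 0  [E₀.val - 9]
20. n14.live = "zm"  ["zm"]
21. n15.fin = 18  [terminal]
22. n16.live = "zzm"  ["z" ++ S.live]
23. n16.val = false  [false]
24. n17.fin = 26  [terminal]
25. n16.idx = false  [d.fin > 26]
26. n16.lab = true  [d.fin > 25]
27. n14.fin = "zmn"  [S.live ++ "n"]
28. n18.fin = 29  [terminal]
29. n13.hot = true  [d.fin > 28]
30. n19.idx = true  [terminal]
31. n1.ok = "xxk"  [E₁.ok ++ "k"]
32. n20.idx = true  [terminal]
33. n0.fin = "nm"  ["nm"]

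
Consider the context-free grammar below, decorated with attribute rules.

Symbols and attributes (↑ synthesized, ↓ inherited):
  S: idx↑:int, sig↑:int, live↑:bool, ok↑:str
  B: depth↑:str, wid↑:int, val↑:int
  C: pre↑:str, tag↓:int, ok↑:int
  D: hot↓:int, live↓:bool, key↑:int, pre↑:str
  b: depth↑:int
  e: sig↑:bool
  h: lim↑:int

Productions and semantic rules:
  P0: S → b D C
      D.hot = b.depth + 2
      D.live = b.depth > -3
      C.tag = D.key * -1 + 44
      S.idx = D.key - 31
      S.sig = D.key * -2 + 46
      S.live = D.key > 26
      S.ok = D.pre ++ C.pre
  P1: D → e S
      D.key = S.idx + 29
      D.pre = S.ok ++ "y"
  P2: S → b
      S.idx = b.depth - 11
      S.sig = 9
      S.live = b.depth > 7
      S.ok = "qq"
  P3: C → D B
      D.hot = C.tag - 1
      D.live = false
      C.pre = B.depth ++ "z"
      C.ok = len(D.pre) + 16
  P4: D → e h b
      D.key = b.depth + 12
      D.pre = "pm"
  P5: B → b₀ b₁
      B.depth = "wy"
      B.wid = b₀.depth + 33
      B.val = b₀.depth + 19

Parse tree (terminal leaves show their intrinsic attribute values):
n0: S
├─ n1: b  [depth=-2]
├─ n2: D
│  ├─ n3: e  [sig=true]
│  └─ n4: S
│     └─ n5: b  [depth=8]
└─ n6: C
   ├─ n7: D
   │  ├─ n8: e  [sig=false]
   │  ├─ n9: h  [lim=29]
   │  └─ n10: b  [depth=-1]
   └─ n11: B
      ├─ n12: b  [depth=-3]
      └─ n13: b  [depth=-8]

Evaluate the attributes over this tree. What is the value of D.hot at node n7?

1. n1.depth = -2  [terminal]
2. n2.hot = 0  [b.depth + 2]
3. n2.live = true  [b.depth > -3]
4. n3.sig = true  [terminal]
5. n5.depth = 8  [terminal]
6. n4.idx = -3  [b.depth - 11]
7. n4.sig = 9  [9]
8. n4.live = true  [b.depth > 7]
9. n4.ok = "qq"  ["qq"]
10. n2.key = 26  [S.idx + 29]
11. n2.pre = "qqy"  [S.ok ++ "y"]
12. n6.tag = 18  [D.key * -1 + 44]
13. n7.hot = 17  [C.tag - 1]
14. n7.live = false  [false]
15. n8.sig = false  [terminal]
16. n9.lim = 29  [terminal]
17. n10.depth = -1  [terminal]
18. n7.key = 11  [b.depth + 12]
19. n7.pre = "pm"  ["pm"]
20. n12.depth = -3  [terminal]
21. n13.depth = -8  [terminal]
22. n11.depth = "wy"  ["wy"]
23. n11.wid = 30  [b₀.depth + 33]
24. n11.val = 16  [b₀.depth + 19]
25. n6.pre = "wyz"  [B.depth ++ "z"]
26. n6.ok = 18  [len(D.pre) + 16]
27. n0.idx = -5  [D.key - 31]
28. n0.sig = -6  [D.key * -2 + 46]
29. n0.live = false  [D.key > 26]
30. n0.ok = "qqywyz"  [D.pre ++ C.pre]

17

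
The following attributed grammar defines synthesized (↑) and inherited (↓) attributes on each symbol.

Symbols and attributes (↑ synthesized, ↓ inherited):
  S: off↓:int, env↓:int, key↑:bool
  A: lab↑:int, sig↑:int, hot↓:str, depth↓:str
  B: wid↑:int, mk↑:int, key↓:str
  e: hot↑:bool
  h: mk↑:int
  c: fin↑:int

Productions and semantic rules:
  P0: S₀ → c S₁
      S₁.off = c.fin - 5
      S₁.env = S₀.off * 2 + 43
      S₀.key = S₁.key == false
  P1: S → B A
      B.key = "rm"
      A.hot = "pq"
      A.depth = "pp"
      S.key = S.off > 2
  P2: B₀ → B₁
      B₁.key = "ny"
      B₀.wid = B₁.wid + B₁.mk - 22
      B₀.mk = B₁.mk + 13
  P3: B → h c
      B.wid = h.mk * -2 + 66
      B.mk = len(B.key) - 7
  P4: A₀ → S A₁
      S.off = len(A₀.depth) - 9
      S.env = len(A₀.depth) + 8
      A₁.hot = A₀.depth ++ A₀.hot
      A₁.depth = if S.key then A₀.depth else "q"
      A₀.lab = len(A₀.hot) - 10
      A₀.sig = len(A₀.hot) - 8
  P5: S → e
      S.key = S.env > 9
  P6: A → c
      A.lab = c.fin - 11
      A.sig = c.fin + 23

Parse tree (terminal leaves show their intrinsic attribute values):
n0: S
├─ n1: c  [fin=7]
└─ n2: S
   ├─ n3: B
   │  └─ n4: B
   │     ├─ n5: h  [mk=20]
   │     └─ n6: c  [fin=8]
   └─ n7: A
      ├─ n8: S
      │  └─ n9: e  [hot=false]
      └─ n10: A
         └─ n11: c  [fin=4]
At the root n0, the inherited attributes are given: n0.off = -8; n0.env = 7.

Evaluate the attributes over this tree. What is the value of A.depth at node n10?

"pp"

1. n0.off = -8  [given at root]
2. n0.env = 7  [given at root]
3. n1.fin = 7  [terminal]
4. n2.off = 2  [c.fin - 5]
5. n2.env = 27  [S₀.off * 2 + 43]
6. n3.key = "rm"  ["rm"]
7. n4.key = "ny"  ["ny"]
8. n5.mk = 20  [terminal]
9. n6.fin = 8  [terminal]
10. n4.wid = 26  [h.mk * -2 + 66]
11. n4.mk = -5  [len(B.key) - 7]
12. n3.wid = -1  [B₁.wid + B₁.mk - 22]
13. n3.mk = 8  [B₁.mk + 13]
14. n7.hot = "pq"  ["pq"]
15. n7.depth = "pp"  ["pp"]
16. n8.off = -7  [len(A₀.depth) - 9]
17. n8.env = 10  [len(A₀.depth) + 8]
18. n9.hot = false  [terminal]
19. n8.key = true  [S.env > 9]
20. n10.hot = "pppq"  [A₀.depth ++ A₀.hot]
21. n10.depth = "pp"  [if S.key then A₀.depth else "q"]
22. n11.fin = 4  [terminal]
23. n10.lab = -7  [c.fin - 11]
24. n10.sig = 27  [c.fin + 23]
25. n7.lab = -8  [len(A₀.hot) - 10]
26. n7.sig = -6  [len(A₀.hot) - 8]
27. n2.key = false  [S.off > 2]
28. n0.key = true  [S₁.key == false]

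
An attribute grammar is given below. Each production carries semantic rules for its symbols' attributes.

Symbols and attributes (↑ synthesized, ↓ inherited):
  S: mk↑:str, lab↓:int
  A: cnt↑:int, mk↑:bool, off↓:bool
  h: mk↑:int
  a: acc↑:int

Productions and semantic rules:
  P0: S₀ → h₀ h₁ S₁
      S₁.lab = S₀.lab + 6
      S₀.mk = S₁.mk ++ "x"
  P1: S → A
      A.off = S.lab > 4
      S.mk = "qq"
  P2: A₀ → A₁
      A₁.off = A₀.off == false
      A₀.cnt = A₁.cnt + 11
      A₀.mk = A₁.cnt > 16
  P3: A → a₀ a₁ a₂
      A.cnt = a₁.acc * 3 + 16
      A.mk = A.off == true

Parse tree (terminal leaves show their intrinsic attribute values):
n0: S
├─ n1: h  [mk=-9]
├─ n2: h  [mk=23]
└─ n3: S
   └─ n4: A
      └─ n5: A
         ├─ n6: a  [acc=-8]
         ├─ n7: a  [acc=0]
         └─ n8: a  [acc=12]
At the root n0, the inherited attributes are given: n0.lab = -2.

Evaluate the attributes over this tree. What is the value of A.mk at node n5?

true

1. n0.lab = -2  [given at root]
2. n1.mk = -9  [terminal]
3. n2.mk = 23  [terminal]
4. n3.lab = 4  [S₀.lab + 6]
5. n4.off = false  [S.lab > 4]
6. n5.off = true  [A₀.off == false]
7. n6.acc = -8  [terminal]
8. n7.acc = 0  [terminal]
9. n8.acc = 12  [terminal]
10. n5.cnt = 16  [a₁.acc * 3 + 16]
11. n5.mk = true  [A.off == true]
12. n4.cnt = 27  [A₁.cnt + 11]
13. n4.mk = false  [A₁.cnt > 16]
14. n3.mk = "qq"  ["qq"]
15. n0.mk = "qqx"  [S₁.mk ++ "x"]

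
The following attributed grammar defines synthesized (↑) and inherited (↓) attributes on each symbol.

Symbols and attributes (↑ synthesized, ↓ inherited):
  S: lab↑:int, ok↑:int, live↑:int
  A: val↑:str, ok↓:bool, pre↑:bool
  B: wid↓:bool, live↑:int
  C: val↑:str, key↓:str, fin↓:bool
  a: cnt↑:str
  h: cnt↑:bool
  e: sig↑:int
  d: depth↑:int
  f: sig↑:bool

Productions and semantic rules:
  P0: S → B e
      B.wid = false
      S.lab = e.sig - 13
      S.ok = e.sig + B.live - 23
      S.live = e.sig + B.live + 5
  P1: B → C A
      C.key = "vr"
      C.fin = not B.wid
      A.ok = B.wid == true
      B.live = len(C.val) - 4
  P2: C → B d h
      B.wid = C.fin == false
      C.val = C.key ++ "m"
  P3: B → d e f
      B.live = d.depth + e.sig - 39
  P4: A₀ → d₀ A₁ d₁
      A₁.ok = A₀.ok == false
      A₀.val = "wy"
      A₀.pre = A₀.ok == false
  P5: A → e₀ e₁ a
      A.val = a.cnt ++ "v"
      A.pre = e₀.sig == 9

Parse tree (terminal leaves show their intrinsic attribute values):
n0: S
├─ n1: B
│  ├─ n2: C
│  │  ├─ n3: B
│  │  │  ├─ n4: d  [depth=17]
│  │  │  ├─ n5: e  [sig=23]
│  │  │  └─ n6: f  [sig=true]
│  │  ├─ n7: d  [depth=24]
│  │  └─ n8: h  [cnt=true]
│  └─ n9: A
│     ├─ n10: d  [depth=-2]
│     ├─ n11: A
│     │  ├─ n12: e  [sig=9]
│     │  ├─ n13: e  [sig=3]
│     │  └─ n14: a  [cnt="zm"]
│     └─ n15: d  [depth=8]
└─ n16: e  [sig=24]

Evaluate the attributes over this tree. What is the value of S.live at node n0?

28

1. n1.wid = false  [false]
2. n2.key = "vr"  ["vr"]
3. n2.fin = true  [not B.wid]
4. n3.wid = false  [C.fin == false]
5. n4.depth = 17  [terminal]
6. n5.sig = 23  [terminal]
7. n6.sig = true  [terminal]
8. n3.live = 1  [d.depth + e.sig - 39]
9. n7.depth = 24  [terminal]
10. n8.cnt = true  [terminal]
11. n2.val = "vrm"  [C.key ++ "m"]
12. n9.ok = false  [B.wid == true]
13. n10.depth = -2  [terminal]
14. n11.ok = true  [A₀.ok == false]
15. n12.sig = 9  [terminal]
16. n13.sig = 3  [terminal]
17. n14.cnt = "zm"  [terminal]
18. n11.val = "zmv"  [a.cnt ++ "v"]
19. n11.pre = true  [e₀.sig == 9]
20. n15.depth = 8  [terminal]
21. n9.val = "wy"  ["wy"]
22. n9.pre = true  [A₀.ok == false]
23. n1.live = -1  [len(C.val) - 4]
24. n16.sig = 24  [terminal]
25. n0.lab = 11  [e.sig - 13]
26. n0.ok = 0  [e.sig + B.live - 23]
27. n0.live = 28  [e.sig + B.live + 5]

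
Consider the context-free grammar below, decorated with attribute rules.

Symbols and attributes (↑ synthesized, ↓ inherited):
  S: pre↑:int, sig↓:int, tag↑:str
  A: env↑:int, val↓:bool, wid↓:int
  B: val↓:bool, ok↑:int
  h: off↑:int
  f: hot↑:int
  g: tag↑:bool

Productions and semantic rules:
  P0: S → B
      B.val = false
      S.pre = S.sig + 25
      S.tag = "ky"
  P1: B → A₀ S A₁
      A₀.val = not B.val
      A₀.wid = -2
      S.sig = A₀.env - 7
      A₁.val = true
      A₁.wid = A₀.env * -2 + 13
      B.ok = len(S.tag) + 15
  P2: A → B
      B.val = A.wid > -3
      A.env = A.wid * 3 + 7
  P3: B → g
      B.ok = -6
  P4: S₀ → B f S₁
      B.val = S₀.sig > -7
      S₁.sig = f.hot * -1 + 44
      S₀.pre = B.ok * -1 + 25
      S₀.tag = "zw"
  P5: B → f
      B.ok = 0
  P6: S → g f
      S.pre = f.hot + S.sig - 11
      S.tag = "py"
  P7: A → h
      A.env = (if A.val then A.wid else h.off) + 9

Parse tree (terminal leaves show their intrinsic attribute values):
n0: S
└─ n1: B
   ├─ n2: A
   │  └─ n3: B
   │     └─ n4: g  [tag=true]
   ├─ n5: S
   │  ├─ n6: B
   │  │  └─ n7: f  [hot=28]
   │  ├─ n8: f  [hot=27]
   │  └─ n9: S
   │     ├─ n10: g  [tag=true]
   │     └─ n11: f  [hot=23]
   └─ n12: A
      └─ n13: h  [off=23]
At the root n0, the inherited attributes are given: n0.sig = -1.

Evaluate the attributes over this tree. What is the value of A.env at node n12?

20

1. n0.sig = -1  [given at root]
2. n1.val = false  [false]
3. n2.val = true  [not B.val]
4. n2.wid = -2  [-2]
5. n3.val = true  [A.wid > -3]
6. n4.tag = true  [terminal]
7. n3.ok = -6  [-6]
8. n2.env = 1  [A.wid * 3 + 7]
9. n5.sig = -6  [A₀.env - 7]
10. n6.val = true  [S₀.sig > -7]
11. n7.hot = 28  [terminal]
12. n6.ok = 0  [0]
13. n8.hot = 27  [terminal]
14. n9.sig = 17  [f.hot * -1 + 44]
15. n10.tag = true  [terminal]
16. n11.hot = 23  [terminal]
17. n9.pre = 29  [f.hot + S.sig - 11]
18. n9.tag = "py"  ["py"]
19. n5.pre = 25  [B.ok * -1 + 25]
20. n5.tag = "zw"  ["zw"]
21. n12.val = true  [true]
22. n12.wid = 11  [A₀.env * -2 + 13]
23. n13.off = 23  [terminal]
24. n12.env = 20  [(if A.val then A.wid else h.off) + 9]
25. n1.ok = 17  [len(S.tag) + 15]
26. n0.pre = 24  [S.sig + 25]
27. n0.tag = "ky"  ["ky"]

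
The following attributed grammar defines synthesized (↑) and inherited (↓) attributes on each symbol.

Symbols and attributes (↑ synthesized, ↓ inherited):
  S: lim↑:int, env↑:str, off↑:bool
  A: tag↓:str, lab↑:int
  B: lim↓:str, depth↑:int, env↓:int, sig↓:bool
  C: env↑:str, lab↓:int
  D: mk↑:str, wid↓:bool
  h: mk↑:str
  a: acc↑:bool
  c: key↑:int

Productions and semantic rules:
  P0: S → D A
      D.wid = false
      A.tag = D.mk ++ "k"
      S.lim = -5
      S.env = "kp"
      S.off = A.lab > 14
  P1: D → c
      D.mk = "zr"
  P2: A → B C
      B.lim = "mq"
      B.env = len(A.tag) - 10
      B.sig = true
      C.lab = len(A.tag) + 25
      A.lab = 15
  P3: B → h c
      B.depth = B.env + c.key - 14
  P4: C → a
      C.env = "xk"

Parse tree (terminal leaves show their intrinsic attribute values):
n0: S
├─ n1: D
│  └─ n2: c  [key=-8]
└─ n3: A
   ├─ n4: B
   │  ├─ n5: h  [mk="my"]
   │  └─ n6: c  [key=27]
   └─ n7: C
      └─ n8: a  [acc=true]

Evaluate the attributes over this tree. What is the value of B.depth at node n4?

1. n1.wid = false  [false]
2. n2.key = -8  [terminal]
3. n1.mk = "zr"  ["zr"]
4. n3.tag = "zrk"  [D.mk ++ "k"]
5. n4.lim = "mq"  ["mq"]
6. n4.env = -7  [len(A.tag) - 10]
7. n4.sig = true  [true]
8. n5.mk = "my"  [terminal]
9. n6.key = 27  [terminal]
10. n4.depth = 6  [B.env + c.key - 14]
11. n7.lab = 28  [len(A.tag) + 25]
12. n8.acc = true  [terminal]
13. n7.env = "xk"  ["xk"]
14. n3.lab = 15  [15]
15. n0.lim = -5  [-5]
16. n0.env = "kp"  ["kp"]
17. n0.off = true  [A.lab > 14]

6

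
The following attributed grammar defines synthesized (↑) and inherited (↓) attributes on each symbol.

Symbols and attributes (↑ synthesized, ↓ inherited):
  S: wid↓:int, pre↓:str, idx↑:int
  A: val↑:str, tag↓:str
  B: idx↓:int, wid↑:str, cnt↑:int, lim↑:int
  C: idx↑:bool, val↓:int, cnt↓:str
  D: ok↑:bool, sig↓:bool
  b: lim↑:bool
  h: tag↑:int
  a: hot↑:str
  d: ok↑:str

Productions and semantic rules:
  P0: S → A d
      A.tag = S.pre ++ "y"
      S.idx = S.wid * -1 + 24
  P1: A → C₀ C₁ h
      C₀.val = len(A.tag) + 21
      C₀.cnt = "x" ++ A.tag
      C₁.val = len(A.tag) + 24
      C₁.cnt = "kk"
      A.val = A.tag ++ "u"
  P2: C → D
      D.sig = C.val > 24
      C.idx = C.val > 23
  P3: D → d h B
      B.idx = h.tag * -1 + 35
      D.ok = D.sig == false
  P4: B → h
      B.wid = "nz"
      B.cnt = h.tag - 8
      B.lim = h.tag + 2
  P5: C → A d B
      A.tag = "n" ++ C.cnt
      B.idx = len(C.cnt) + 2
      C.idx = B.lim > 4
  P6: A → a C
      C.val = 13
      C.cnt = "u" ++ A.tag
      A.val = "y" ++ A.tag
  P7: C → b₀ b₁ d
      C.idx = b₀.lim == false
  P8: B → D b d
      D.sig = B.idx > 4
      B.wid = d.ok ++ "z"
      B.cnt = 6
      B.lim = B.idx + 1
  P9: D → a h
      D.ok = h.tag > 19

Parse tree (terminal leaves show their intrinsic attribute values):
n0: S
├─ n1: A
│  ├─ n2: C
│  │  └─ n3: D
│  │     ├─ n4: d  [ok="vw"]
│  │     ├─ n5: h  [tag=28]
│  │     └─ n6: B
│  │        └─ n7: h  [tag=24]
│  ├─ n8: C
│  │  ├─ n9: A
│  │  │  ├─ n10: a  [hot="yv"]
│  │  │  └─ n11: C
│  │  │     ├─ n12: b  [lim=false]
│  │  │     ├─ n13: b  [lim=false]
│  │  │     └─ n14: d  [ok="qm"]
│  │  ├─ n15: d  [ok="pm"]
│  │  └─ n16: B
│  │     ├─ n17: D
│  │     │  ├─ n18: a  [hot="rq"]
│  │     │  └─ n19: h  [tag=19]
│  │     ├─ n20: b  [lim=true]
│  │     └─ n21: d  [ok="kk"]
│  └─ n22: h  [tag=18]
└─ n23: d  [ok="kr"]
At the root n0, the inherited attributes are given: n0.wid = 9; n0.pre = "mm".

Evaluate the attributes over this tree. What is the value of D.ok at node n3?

true

1. n0.wid = 9  [given at root]
2. n0.pre = "mm"  [given at root]
3. n1.tag = "mmy"  [S.pre ++ "y"]
4. n2.val = 24  [len(A.tag) + 21]
5. n2.cnt = "xmmy"  ["x" ++ A.tag]
6. n3.sig = false  [C.val > 24]
7. n4.ok = "vw"  [terminal]
8. n5.tag = 28  [terminal]
9. n6.idx = 7  [h.tag * -1 + 35]
10. n7.tag = 24  [terminal]
11. n6.wid = "nz"  ["nz"]
12. n6.cnt = 16  [h.tag - 8]
13. n6.lim = 26  [h.tag + 2]
14. n3.ok = true  [D.sig == false]
15. n2.idx = true  [C.val > 23]
16. n8.val = 27  [len(A.tag) + 24]
17. n8.cnt = "kk"  ["kk"]
18. n9.tag = "nkk"  ["n" ++ C.cnt]
19. n10.hot = "yv"  [terminal]
20. n11.val = 13  [13]
21. n11.cnt = "unkk"  ["u" ++ A.tag]
22. n12.lim = false  [terminal]
23. n13.lim = false  [terminal]
24. n14.ok = "qm"  [terminal]
25. n11.idx = true  [b₀.lim == false]
26. n9.val = "ynkk"  ["y" ++ A.tag]
27. n15.ok = "pm"  [terminal]
28. n16.idx = 4  [len(C.cnt) + 2]
29. n17.sig = false  [B.idx > 4]
30. n18.hot = "rq"  [terminal]
31. n19.tag = 19  [terminal]
32. n17.ok = false  [h.tag > 19]
33. n20.lim = true  [terminal]
34. n21.ok = "kk"  [terminal]
35. n16.wid = "kkz"  [d.ok ++ "z"]
36. n16.cnt = 6  [6]
37. n16.lim = 5  [B.idx + 1]
38. n8.idx = true  [B.lim > 4]
39. n22.tag = 18  [terminal]
40. n1.val = "mmyu"  [A.tag ++ "u"]
41. n23.ok = "kr"  [terminal]
42. n0.idx = 15  [S.wid * -1 + 24]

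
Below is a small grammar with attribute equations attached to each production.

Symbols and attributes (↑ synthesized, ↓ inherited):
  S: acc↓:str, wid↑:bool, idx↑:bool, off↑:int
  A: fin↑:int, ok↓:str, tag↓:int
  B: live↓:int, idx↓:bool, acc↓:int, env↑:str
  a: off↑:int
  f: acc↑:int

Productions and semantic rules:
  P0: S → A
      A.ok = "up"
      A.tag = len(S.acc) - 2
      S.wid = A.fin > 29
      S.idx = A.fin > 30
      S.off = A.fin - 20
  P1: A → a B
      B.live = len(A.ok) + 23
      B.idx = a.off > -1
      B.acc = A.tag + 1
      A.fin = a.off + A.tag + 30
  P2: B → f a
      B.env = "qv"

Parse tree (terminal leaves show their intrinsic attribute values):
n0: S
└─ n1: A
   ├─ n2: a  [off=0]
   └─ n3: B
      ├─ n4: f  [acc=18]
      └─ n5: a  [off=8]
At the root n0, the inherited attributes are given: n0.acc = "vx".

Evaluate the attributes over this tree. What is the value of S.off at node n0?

10

1. n0.acc = "vx"  [given at root]
2. n1.ok = "up"  ["up"]
3. n1.tag = 0  [len(S.acc) - 2]
4. n2.off = 0  [terminal]
5. n3.live = 25  [len(A.ok) + 23]
6. n3.idx = true  [a.off > -1]
7. n3.acc = 1  [A.tag + 1]
8. n4.acc = 18  [terminal]
9. n5.off = 8  [terminal]
10. n3.env = "qv"  ["qv"]
11. n1.fin = 30  [a.off + A.tag + 30]
12. n0.wid = true  [A.fin > 29]
13. n0.idx = false  [A.fin > 30]
14. n0.off = 10  [A.fin - 20]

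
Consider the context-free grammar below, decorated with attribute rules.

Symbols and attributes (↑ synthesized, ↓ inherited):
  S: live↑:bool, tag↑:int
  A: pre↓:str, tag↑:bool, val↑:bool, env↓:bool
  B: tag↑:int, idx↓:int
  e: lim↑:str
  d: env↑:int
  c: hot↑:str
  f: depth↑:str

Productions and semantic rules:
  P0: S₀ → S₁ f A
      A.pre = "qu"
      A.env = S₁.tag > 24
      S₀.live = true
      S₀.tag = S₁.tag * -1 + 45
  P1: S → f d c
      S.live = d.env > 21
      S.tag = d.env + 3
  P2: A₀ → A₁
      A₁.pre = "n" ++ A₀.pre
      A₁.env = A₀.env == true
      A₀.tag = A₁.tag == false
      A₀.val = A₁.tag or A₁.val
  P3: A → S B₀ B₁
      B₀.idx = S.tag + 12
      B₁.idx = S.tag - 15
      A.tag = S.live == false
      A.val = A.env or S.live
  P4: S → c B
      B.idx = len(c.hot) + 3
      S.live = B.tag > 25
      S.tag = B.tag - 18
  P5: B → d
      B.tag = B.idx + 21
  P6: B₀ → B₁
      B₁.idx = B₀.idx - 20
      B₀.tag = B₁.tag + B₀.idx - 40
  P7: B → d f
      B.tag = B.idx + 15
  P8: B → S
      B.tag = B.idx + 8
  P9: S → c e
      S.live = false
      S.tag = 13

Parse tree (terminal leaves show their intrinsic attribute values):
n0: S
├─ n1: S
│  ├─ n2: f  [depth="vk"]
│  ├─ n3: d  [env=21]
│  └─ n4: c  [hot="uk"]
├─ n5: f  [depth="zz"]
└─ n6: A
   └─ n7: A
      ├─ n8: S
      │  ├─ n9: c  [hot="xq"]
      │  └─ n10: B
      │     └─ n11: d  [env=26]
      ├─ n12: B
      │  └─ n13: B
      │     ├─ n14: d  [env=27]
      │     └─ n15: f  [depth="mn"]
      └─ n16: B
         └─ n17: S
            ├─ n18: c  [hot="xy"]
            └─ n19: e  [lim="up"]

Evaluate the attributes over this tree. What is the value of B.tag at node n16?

1

1. n2.depth = "vk"  [terminal]
2. n3.env = 21  [terminal]
3. n4.hot = "uk"  [terminal]
4. n1.live = false  [d.env > 21]
5. n1.tag = 24  [d.env + 3]
6. n5.depth = "zz"  [terminal]
7. n6.pre = "qu"  ["qu"]
8. n6.env = false  [S₁.tag > 24]
9. n7.pre = "nqu"  ["n" ++ A₀.pre]
10. n7.env = false  [A₀.env == true]
11. n9.hot = "xq"  [terminal]
12. n10.idx = 5  [len(c.hot) + 3]
13. n11.env = 26  [terminal]
14. n10.tag = 26  [B.idx + 21]
15. n8.live = true  [B.tag > 25]
16. n8.tag = 8  [B.tag - 18]
17. n12.idx = 20  [S.tag + 12]
18. n13.idx = 0  [B₀.idx - 20]
19. n14.env = 27  [terminal]
20. n15.depth = "mn"  [terminal]
21. n13.tag = 15  [B.idx + 15]
22. n12.tag = -5  [B₁.tag + B₀.idx - 40]
23. n16.idx = -7  [S.tag - 15]
24. n18.hot = "xy"  [terminal]
25. n19.lim = "up"  [terminal]
26. n17.live = false  [false]
27. n17.tag = 13  [13]
28. n16.tag = 1  [B.idx + 8]
29. n7.tag = false  [S.live == false]
30. n7.val = true  [A.env or S.live]
31. n6.tag = true  [A₁.tag == false]
32. n6.val = true  [A₁.tag or A₁.val]
33. n0.live = true  [true]
34. n0.tag = 21  [S₁.tag * -1 + 45]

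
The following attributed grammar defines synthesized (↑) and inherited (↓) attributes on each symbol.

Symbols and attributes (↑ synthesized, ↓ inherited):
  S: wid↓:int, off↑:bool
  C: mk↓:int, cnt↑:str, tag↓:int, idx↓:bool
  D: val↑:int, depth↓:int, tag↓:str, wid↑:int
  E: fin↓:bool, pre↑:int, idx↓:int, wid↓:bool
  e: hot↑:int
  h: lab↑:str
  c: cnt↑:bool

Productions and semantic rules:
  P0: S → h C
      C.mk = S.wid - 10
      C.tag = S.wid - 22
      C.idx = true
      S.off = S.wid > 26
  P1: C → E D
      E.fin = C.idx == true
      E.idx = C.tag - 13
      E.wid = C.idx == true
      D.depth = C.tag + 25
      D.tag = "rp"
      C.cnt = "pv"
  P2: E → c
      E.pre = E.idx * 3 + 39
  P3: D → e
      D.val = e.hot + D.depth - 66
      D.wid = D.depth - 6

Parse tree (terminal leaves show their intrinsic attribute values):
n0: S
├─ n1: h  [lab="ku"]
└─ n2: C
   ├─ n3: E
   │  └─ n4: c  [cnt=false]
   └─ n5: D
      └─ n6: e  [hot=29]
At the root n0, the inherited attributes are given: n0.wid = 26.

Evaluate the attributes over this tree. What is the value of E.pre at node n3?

1. n0.wid = 26  [given at root]
2. n1.lab = "ku"  [terminal]
3. n2.mk = 16  [S.wid - 10]
4. n2.tag = 4  [S.wid - 22]
5. n2.idx = true  [true]
6. n3.fin = true  [C.idx == true]
7. n3.idx = -9  [C.tag - 13]
8. n3.wid = true  [C.idx == true]
9. n4.cnt = false  [terminal]
10. n3.pre = 12  [E.idx * 3 + 39]
11. n5.depth = 29  [C.tag + 25]
12. n5.tag = "rp"  ["rp"]
13. n6.hot = 29  [terminal]
14. n5.val = -8  [e.hot + D.depth - 66]
15. n5.wid = 23  [D.depth - 6]
16. n2.cnt = "pv"  ["pv"]
17. n0.off = false  [S.wid > 26]

12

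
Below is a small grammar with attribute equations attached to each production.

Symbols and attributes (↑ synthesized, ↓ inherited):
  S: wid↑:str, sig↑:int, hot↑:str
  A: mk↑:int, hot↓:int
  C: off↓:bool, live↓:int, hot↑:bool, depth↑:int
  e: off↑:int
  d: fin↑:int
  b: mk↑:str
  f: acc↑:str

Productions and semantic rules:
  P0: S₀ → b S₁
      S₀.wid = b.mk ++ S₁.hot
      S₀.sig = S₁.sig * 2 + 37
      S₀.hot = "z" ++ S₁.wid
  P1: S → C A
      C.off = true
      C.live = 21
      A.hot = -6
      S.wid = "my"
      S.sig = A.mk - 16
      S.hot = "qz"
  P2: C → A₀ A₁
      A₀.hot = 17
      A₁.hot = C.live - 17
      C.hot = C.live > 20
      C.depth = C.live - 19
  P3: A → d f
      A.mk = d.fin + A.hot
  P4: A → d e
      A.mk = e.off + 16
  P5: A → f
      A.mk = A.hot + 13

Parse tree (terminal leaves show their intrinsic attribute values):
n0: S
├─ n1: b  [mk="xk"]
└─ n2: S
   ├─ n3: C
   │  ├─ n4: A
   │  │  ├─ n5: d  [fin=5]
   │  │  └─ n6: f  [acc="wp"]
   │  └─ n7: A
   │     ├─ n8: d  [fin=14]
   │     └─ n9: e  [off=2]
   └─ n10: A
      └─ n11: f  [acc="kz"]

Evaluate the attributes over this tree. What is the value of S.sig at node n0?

1. n1.mk = "xk"  [terminal]
2. n3.off = true  [true]
3. n3.live = 21  [21]
4. n4.hot = 17  [17]
5. n5.fin = 5  [terminal]
6. n6.acc = "wp"  [terminal]
7. n4.mk = 22  [d.fin + A.hot]
8. n7.hot = 4  [C.live - 17]
9. n8.fin = 14  [terminal]
10. n9.off = 2  [terminal]
11. n7.mk = 18  [e.off + 16]
12. n3.hot = true  [C.live > 20]
13. n3.depth = 2  [C.live - 19]
14. n10.hot = -6  [-6]
15. n11.acc = "kz"  [terminal]
16. n10.mk = 7  [A.hot + 13]
17. n2.wid = "my"  ["my"]
18. n2.sig = -9  [A.mk - 16]
19. n2.hot = "qz"  ["qz"]
20. n0.wid = "xkqz"  [b.mk ++ S₁.hot]
21. n0.sig = 19  [S₁.sig * 2 + 37]
22. n0.hot = "zmy"  ["z" ++ S₁.wid]

19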